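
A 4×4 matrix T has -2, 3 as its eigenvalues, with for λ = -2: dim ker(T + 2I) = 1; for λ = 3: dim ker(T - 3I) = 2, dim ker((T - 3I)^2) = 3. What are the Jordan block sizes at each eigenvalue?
Jordan blocks: (-2, 1), (3, 2), (3, 1)

λ = -2: successive nullity increments [1] count blocks of size ≥ k; block sizes are [1].
λ = 3: successive nullity increments [2, 1] count blocks of size ≥ k; block sizes are [2, 1].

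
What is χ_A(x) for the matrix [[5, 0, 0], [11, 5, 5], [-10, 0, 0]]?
χ_A(x) = x(x - 5)^2

xI - A = [[x - 5, 0, 0], [-11, x - 5, -5], [10, 0, x]].

Expanding det(xI - A) along the first row:
det(xI - A) = + (x - 5)·det([[x - 5, -5], [0, x]]) - (0)·det([[-11, -5], [10, x]]) + (0)·det([[-11, x - 5], [10, 0]]).

Evaluating gives χ_A(x) = x^3 - 10x^2 + 25x = x(x - 5)^2.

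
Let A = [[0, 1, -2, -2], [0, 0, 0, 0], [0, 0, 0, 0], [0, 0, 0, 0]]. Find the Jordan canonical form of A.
The characteristic polynomial is det(xI - A) = x^4, so the eigenvalues are 0 (algebraic multiplicity 4).

For λ = 0: rank(A) = 1, rank(A^2) = 0. The eigenspace has dimension 4 - 1 = 3, so there are 3 Jordan blocks; the rank sequence gives block sizes [2, 1, 1].

Assembling the blocks gives the Jordan form J above.

J = [[0, 1, 0, 0], [0, 0, 0, 0], [0, 0, 0, 0], [0, 0, 0, 0]]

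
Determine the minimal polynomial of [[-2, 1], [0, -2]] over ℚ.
The characteristic polynomial factors as (x + 2)^2. The minimal polynomial is ∏(x - λ)^{k_λ} where k_λ is the size of the largest Jordan block at λ.

For λ = -2: rank(A + 2I) = 1, and the largest Jordan block has size 2 (the smallest k with rank((A + 2I)^k) = rank((A + 2I)^(k+1))).

So m_A(x) = (x + 2)^2.

m_A(x) = (x + 2)^2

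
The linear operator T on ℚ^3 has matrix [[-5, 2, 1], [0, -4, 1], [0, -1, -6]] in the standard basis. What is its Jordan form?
J = [[-5, 1, 0], [0, -5, 1], [0, 0, -5]]

The characteristic polynomial is det(xI - A) = (x + 5)^3, so the eigenvalues are -5 (algebraic multiplicity 3).

For λ = -5: rank(A + 5I) = 2, rank((A + 5I)^2) = 1, rank((A + 5I)^3) = 0. The eigenspace has dimension 3 - 2 = 1, so there is 1 Jordan block; the rank sequence gives block sizes [3].

Assembling the blocks gives the Jordan form J above.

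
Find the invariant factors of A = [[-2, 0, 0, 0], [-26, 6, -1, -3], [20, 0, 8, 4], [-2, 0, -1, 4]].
The Jordan structure of A has elementary divisors (x + 2), (x - 6)^3. Arranging the block sizes at each eigenvalue in decreasing order and taking row products gives the invariant factors.

Invariant factors (smallest first, each dividing the next): (x - 6)^3(x + 2).

Check: the last factor (x - 6)^3(x + 2) is the minimal polynomial, and the product (x - 6)^3(x + 2) is the characteristic polynomial.

(x - 6)^3(x + 2)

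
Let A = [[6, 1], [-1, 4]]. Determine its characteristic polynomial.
xI - A = [[x - 6, -1], [1, x - 4]].

Expanding det(xI - A) along the first row:
det(xI - A) = + (x - 6)·det([[x - 4]]) - (-1)·det([[1]]).

Evaluating gives χ_A(x) = x^2 - 10x + 25 = (x - 5)^2.

χ_A(x) = (x - 5)^2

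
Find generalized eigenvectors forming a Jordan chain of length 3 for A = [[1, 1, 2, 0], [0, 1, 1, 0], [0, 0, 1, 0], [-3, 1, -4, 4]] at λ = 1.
v_1 = [[0, -2, 1, 2]]^T, v_2 = [[0, 1, 0, 0]]^T, v_3 = [[1, 0, 0, 1]]^T

We seek v_1 ∈ ker((A - I)^3) \ ker((A - I)^2), then set v_{i+1} = (A - I) v_i.

One such chain is v_1 = [[0, -2, 1, 2]]^T, v_2 = [[0, 1, 0, 0]]^T, v_3 = [[1, 0, 0, 1]]^T. Check: (A - I) v_3 = [[0, 0, 0, 0]]^T = 0.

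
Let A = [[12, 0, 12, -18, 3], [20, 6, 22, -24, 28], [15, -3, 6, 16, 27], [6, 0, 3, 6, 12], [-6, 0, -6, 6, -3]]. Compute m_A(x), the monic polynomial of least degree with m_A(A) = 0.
The characteristic polynomial factors as (x - 6)^4(x - 3). The minimal polynomial is ∏(x - λ)^{k_λ} where k_λ is the size of the largest Jordan block at λ.

For λ = 3: rank(A - 3I) = 4, and the largest Jordan block has size 1 (the smallest k with rank((A - 3I)^k) = rank((A - 3I)^(k+1))).
For λ = 6: rank(A - 6I) = 3, and the largest Jordan block has size 3 (the smallest k with rank((A - 6I)^k) = rank((A - 6I)^(k+1))).

So m_A(x) = (x - 6)^3(x - 3).

m_A(x) = (x - 6)^3(x - 3)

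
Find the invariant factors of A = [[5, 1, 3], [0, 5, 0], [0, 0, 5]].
The Jordan structure of A has elementary divisors (x - 5)^2, (x - 5). Arranging the block sizes at each eigenvalue in decreasing order and taking row products gives the invariant factors.

Invariant factors (smallest first, each dividing the next): x - 5, (x - 5)^2.

Check: the last factor (x - 5)^2 is the minimal polynomial, and the product (x - 5)^3 is the characteristic polynomial.

x - 5, (x - 5)^2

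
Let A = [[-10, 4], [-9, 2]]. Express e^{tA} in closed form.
e^{tA} = [[(1 - 6*t)*e^{-4*t}, 4*t*e^{-4*t}], [-9*t*e^{-4*t}, (6*t + 1)*e^{-4*t}]]

A has Jordan form J = [[-4, 1], [0, -4]] with A = PJP^{-1}, so e^{tA} = P e^{tJ} P^{-1}.

For a Jordan block J_k(λ), e^{tJ_k(λ)} = e^{λt} · (I + tN + t^2 N^2/2! + ... + t^{k-1} N^{k-1}/(k-1)!) where N is the nilpotent superdiagonal part.

Assembling the blocks and conjugating back gives the entries of e^{tA} as shown above.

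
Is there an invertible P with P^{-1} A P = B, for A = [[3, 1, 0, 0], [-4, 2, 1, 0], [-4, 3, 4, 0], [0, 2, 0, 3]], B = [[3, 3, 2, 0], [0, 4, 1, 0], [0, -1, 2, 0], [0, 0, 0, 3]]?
Yes.

Two matrices over a field are similar if and only if they have the same invariant factors.

Both A and B have characteristic polynomial (x - 3)^4 and minimal polynomial (x - 3)^3. Computing further, both have invariant factors x - 3, (x - 3)^3. Hence A and B are similar.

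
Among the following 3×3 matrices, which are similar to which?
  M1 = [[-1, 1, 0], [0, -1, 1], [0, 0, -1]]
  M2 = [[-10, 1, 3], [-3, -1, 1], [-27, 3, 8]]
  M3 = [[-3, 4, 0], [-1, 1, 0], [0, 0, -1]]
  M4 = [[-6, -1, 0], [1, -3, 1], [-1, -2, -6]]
Characteristic polynomials: χ_{M1} = (x + 1)^3, χ_{M2} = (x + 1)^3, χ_{M3} = (x + 1)^3, χ_{M4} = (x + 5)^3.

{M1, M2}: invariant factors (x + 1)^3.

{M3}: invariant factors x + 1, (x + 1)^2.

{M4}: invariant factors (x + 5)^3.

Matrices are similar if and only if their invariant-factor lists agree; the partition into similarity classes is {M1, M2}, {M3}, {M4}.

3 classes: {M1, M2}, {M3}, {M4}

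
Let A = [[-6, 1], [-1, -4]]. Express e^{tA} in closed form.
e^{tA} = [[(1 - t)*e^{-5*t}, t*e^{-5*t}], [-t*e^{-5*t}, (t + 1)*e^{-5*t}]]

A has Jordan form J = [[-5, 1], [0, -5]] with A = PJP^{-1}, so e^{tA} = P e^{tJ} P^{-1}.

For a Jordan block J_k(λ), e^{tJ_k(λ)} = e^{λt} · (I + tN + t^2 N^2/2! + ... + t^{k-1} N^{k-1}/(k-1)!) where N is the nilpotent superdiagonal part.

Assembling the blocks and conjugating back gives the entries of e^{tA} as shown above.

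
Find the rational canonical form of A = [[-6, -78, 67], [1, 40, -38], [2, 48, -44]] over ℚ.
The invariant factors of A (the non-unit diagonal entries of the Smith normal form of xI - A over ℚ[x]) are (x + 2)(x + 4)^2, each dividing the next. The characteristic polynomial is their product, (x + 2)(x + 4)^2.

The rational canonical form is the block-diagonal matrix of companion matrices C(f_i):
R = [[0, 0, -32], [1, 0, -32], [0, 1, -10]].

R = [[0, 0, -32], [1, 0, -32], [0, 1, -10]]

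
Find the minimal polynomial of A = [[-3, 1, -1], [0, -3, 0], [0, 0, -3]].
m_A(x) = (x + 3)^2

The characteristic polynomial factors as (x + 3)^3. The minimal polynomial is ∏(x - λ)^{k_λ} where k_λ is the size of the largest Jordan block at λ.

For λ = -3: rank(A + 3I) = 1, and the largest Jordan block has size 2 (the smallest k with rank((A + 3I)^k) = rank((A + 3I)^(k+1))).

So m_A(x) = (x + 3)^2.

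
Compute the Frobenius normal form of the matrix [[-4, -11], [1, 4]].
The invariant factors of A (the non-unit diagonal entries of the Smith normal form of xI - A over ℚ[x]) are x^2 - 5, each dividing the next. The characteristic polynomial is their product, x^2 - 5.

The rational canonical form is the block-diagonal matrix of companion matrices C(f_i):
R = [[0, 5], [1, 0]].

Note the characteristic polynomial does not split into linear factors over ℚ, so A has no Jordan form over ℚ; the rational canonical form exists over any field.

R = [[0, 5], [1, 0]]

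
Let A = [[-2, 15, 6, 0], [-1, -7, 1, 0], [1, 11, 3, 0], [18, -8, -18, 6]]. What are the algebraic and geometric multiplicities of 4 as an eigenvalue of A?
The characteristic polynomial is (x - 6)(x - 4)(x + 5)^2, so the factor x - 4 appears with exponent 1: the algebraic multiplicity is 1.

rank(A - 4I) = 3, so the eigenspace has dimension 4 - 3 = 1: the geometric multiplicity is 1.

algebraic multiplicity 1, geometric multiplicity 1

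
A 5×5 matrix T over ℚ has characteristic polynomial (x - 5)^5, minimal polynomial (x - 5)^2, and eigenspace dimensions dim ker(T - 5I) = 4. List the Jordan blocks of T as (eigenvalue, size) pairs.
λ = 5: algebraic multiplicity 5 (exponent in χ_T), largest block size 2 (exponent in m_T), 4 blocks (geometric multiplicity). These force block sizes [2, 1, 1, 1].

Jordan blocks: (5, 2), (5, 1), (5, 1), (5, 1)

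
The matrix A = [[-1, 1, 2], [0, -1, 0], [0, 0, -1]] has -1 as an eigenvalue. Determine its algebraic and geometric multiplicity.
algebraic multiplicity 3, geometric multiplicity 2

The characteristic polynomial is (x + 1)^3, so the factor x + 1 appears with exponent 3: the algebraic multiplicity is 3.

rank(A + I) = 1, so the eigenspace has dimension 3 - 1 = 2: the geometric multiplicity is 2.

Since 2 < 3, A is not diagonalizable.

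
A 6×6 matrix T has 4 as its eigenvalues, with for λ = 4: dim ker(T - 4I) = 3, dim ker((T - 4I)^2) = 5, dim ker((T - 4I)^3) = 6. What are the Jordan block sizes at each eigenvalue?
Jordan blocks: (4, 3), (4, 2), (4, 1)

λ = 4: successive nullity increments [3, 2, 1] count blocks of size ≥ k; block sizes are [3, 2, 1].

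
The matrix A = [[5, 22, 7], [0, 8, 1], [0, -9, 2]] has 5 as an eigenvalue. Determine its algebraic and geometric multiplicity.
The characteristic polynomial is (x - 5)^3, so the factor x - 5 appears with exponent 3: the algebraic multiplicity is 3.

rank(A - 5I) = 2, so the eigenspace has dimension 3 - 2 = 1: the geometric multiplicity is 1.

Since 1 < 3, A is not diagonalizable.

algebraic multiplicity 3, geometric multiplicity 1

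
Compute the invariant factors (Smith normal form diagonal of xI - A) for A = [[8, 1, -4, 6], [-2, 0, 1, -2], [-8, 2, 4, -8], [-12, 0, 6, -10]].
The Jordan structure of A has elementary divisors x^3, (x - 2). Arranging the block sizes at each eigenvalue in decreasing order and taking row products gives the invariant factors.

Invariant factors (smallest first, each dividing the next): x^3(x - 2).

Check: the last factor x^3(x - 2) is the minimal polynomial, and the product x^3(x - 2) is the characteristic polynomial.

x^3(x - 2)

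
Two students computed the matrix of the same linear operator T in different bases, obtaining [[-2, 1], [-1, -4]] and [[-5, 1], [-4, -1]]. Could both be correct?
Yes.

Two matrices over a field are similar if and only if they have the same invariant factors.

Both A and B have characteristic polynomial (x + 3)^2 and minimal polynomial (x + 3)^2. Computing further, both have invariant factors (x + 3)^2. Hence A and B are similar.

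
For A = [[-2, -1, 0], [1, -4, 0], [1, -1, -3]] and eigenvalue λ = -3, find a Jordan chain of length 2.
v_1 = [[2, 1, 3]]^T, v_2 = [[1, 1, 1]]^T

We seek v_1 ∈ ker((A + 3I)^2) \ ker(A + 3I), then set v_{i+1} = (A + 3I) v_i.

One such chain is v_1 = [[2, 1, 3]]^T, v_2 = [[1, 1, 1]]^T. Check: (A + 3I) v_2 = [[0, 0, 0]]^T = 0.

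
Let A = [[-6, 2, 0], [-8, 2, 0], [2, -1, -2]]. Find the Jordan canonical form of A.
J = [[-2, 1, 0], [0, -2, 0], [0, 0, -2]]

The characteristic polynomial is det(xI - A) = (x + 2)^3, so the eigenvalues are -2 (algebraic multiplicity 3).

For λ = -2: rank(A + 2I) = 1, rank((A + 2I)^2) = 0. The eigenspace has dimension 3 - 1 = 2, so there are 2 Jordan blocks; the rank sequence gives block sizes [2, 1].

Assembling the blocks gives the Jordan form J above.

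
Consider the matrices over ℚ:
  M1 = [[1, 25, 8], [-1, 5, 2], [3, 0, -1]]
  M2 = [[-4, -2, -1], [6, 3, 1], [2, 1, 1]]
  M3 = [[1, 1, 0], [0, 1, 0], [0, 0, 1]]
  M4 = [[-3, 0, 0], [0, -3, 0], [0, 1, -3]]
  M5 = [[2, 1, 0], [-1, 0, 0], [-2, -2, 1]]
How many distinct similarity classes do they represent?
Characteristic polynomials: χ_{M1} = x^2(x - 5), χ_{M2} = x^3, χ_{M3} = (x - 1)^3, χ_{M4} = (x + 3)^3, χ_{M5} = (x - 1)^3.

{M1}: invariant factors x^2(x - 5).

{M2}: invariant factors x^3.

{M3, M5}: invariant factors x - 1, (x - 1)^2.

{M4}: invariant factors x + 3, (x + 3)^2.

Matrices are similar if and only if their invariant-factor lists agree; the partition into similarity classes is {M1}, {M2}, {M3, M5}, {M4}.

4 classes: {M1}, {M2}, {M3, M5}, {M4}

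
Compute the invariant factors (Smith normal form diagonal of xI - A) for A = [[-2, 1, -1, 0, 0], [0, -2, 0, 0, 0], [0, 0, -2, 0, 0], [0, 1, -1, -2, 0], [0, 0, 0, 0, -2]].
The Jordan structure of A has elementary divisors (x + 2)^2, (x + 2), (x + 2), (x + 2). Arranging the block sizes at each eigenvalue in decreasing order and taking row products gives the invariant factors.

Invariant factors (smallest first, each dividing the next): x + 2, x + 2, x + 2, (x + 2)^2.

Check: the last factor (x + 2)^2 is the minimal polynomial, and the product (x + 2)^5 is the characteristic polynomial.

x + 2, x + 2, x + 2, (x + 2)^2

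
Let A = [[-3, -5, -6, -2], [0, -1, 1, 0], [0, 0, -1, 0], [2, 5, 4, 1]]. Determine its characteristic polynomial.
χ_A(x) = (x + 1)^4

xI - A = [[x + 3, 5, 6, 2], [0, x + 1, -1, 0], [0, 0, x + 1, 0], [-2, -5, -4, x - 1]].

Expanding det(xI - A) along the first row:
det(xI - A) = + (x + 3)·det([[x + 1, -1, 0], [0, x + 1, 0], [-5, -4, x - 1]]) - (5)·det([[0, -1, 0], [0, x + 1, 0], [-2, -4, x - 1]]) + (6)·det([[0, x + 1, 0], [0, 0, 0], [-2, -5, x - 1]]) - (2)·det([[0, x + 1, -1], [0, 0, x + 1], [-2, -5, -4]]).

Evaluating gives χ_A(x) = x^4 + 4x^3 + 6x^2 + 4x + 1 = (x + 1)^4.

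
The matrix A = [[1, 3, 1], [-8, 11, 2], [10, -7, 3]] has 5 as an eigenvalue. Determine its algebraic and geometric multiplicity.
algebraic multiplicity 3, geometric multiplicity 1

The characteristic polynomial is (x - 5)^3, so the factor x - 5 appears with exponent 3: the algebraic multiplicity is 3.

rank(A - 5I) = 2, so the eigenspace has dimension 3 - 2 = 1: the geometric multiplicity is 1.

Since 1 < 3, A is not diagonalizable.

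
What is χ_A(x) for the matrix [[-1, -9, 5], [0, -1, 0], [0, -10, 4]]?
χ_A(x) = (x - 4)(x + 1)^2

xI - A = [[x + 1, 9, -5], [0, x + 1, 0], [0, 10, x - 4]].

Expanding det(xI - A) along the first row:
det(xI - A) = + (x + 1)·det([[x + 1, 0], [10, x - 4]]) - (9)·det([[0, 0], [0, x - 4]]) + (-5)·det([[0, x + 1], [0, 10]]).

Evaluating gives χ_A(x) = x^3 - 2x^2 - 7x - 4 = (x - 4)(x + 1)^2.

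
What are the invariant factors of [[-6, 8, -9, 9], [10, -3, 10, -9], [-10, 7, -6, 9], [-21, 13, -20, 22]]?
(x - 4)^3(x + 5)

The Jordan structure of A has elementary divisors (x + 5), (x - 4)^3. Arranging the block sizes at each eigenvalue in decreasing order and taking row products gives the invariant factors.

Invariant factors (smallest first, each dividing the next): (x - 4)^3(x + 5).

Check: the last factor (x - 4)^3(x + 5) is the minimal polynomial, and the product (x - 4)^3(x + 5) is the characteristic polynomial.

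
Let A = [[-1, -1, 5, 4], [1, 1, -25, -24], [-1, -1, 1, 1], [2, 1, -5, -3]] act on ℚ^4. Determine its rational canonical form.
The invariant factors of A (the non-unit diagonal entries of the Smith normal form of xI - A over ℚ[x]) are (x - 1)(x + 4)(x^2 - x + 5), each dividing the next. The characteristic polynomial is their product, (x - 1)(x + 4)(x^2 - x + 5).

The rational canonical form is the block-diagonal matrix of companion matrices C(f_i):
R = [[0, 0, 0, 20], [1, 0, 0, -19], [0, 1, 0, 2], [0, 0, 1, -2]].

Note the characteristic polynomial does not split into linear factors over ℚ, so A has no Jordan form over ℚ; the rational canonical form exists over any field.

R = [[0, 0, 0, 20], [1, 0, 0, -19], [0, 1, 0, 2], [0, 0, 1, -2]]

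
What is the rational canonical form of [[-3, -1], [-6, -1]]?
The invariant factors of A (the non-unit diagonal entries of the Smith normal form of xI - A over ℚ[x]) are x^2 + 4x - 3, each dividing the next. The characteristic polynomial is their product, x^2 + 4x - 3.

The rational canonical form is the block-diagonal matrix of companion matrices C(f_i):
R = [[0, 3], [1, -4]].

Note the characteristic polynomial does not split into linear factors over ℚ, so A has no Jordan form over ℚ; the rational canonical form exists over any field.

R = [[0, 3], [1, -4]]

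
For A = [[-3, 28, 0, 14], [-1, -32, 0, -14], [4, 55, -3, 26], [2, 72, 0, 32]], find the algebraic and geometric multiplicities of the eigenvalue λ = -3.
The characteristic polynomial is (x - 4)(x + 3)^2(x + 4), so the factor x + 3 appears with exponent 2: the algebraic multiplicity is 2.

rank(A + 3I) = 3, so the eigenspace has dimension 4 - 3 = 1: the geometric multiplicity is 1.

Since 1 < 2, A is not diagonalizable.

algebraic multiplicity 2, geometric multiplicity 1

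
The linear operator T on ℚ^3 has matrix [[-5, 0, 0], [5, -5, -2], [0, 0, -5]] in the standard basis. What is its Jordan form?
The characteristic polynomial is det(xI - A) = (x + 5)^3, so the eigenvalues are -5 (algebraic multiplicity 3).

For λ = -5: rank(A + 5I) = 1, rank((A + 5I)^2) = 0. The eigenspace has dimension 3 - 1 = 2, so there are 2 Jordan blocks; the rank sequence gives block sizes [2, 1].

Assembling the blocks gives the Jordan form J above.

J = [[-5, 1, 0], [0, -5, 0], [0, 0, -5]]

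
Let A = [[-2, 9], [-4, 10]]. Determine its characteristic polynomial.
xI - A = [[x + 2, -9], [4, x - 10]].

Expanding det(xI - A) along the first row:
det(xI - A) = + (x + 2)·det([[x - 10]]) - (-9)·det([[4]]).

Evaluating gives χ_A(x) = x^2 - 8x + 16 = (x - 4)^2.

χ_A(x) = (x - 4)^2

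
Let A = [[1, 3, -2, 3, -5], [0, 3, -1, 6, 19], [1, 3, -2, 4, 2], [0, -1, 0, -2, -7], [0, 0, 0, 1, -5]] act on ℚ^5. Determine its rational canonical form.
The invariant factors of A (the non-unit diagonal entries of the Smith normal form of xI - A over ℚ[x]) are (x + 2)(x + 3)(x^3 + 3x + 2), each dividing the next. The characteristic polynomial is their product, (x + 2)(x + 3)(x^3 + 3x + 2).

The rational canonical form is the block-diagonal matrix of companion matrices C(f_i):
R = [[0, 0, 0, 0, -12], [1, 0, 0, 0, -28], [0, 1, 0, 0, -17], [0, 0, 1, 0, -9], [0, 0, 0, 1, -5]].

Note the characteristic polynomial does not split into linear factors over ℚ, so A has no Jordan form over ℚ; the rational canonical form exists over any field.

R = [[0, 0, 0, 0, -12], [1, 0, 0, 0, -28], [0, 1, 0, 0, -17], [0, 0, 1, 0, -9], [0, 0, 0, 1, -5]]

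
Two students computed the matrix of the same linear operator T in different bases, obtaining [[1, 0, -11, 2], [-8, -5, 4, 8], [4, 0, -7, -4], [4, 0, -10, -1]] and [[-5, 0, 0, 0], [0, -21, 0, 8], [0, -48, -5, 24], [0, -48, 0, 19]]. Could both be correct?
No.

Both have characteristic polynomial (x - 3)(x + 5)^3, but the minimal polynomial of A is (x - 3)(x + 5)^2 while the minimal polynomial of B is (x - 3)(x + 5). The minimal polynomial is a similarity invariant, so A and B are not similar.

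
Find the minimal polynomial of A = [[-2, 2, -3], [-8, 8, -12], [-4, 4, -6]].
The characteristic polynomial factors as x^3. The minimal polynomial is ∏(x - λ)^{k_λ} where k_λ is the size of the largest Jordan block at λ.

For λ = 0: rank(A) = 1, and the largest Jordan block has size 2 (the smallest k with rank(A^k) = rank(A^(k+1))).

So m_A(x) = x^2.

m_A(x) = x^2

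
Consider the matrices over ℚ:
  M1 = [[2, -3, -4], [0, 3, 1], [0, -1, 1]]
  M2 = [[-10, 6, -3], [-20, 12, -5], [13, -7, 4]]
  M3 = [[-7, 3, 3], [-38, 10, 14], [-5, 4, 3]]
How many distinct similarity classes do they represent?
Characteristic polynomials: χ_{M1} = (x - 2)^3, χ_{M2} = (x - 2)^3, χ_{M3} = (x - 2)^3.

{M1, M2, M3}: invariant factors (x - 2)^3.

Matrices are similar if and only if their invariant-factor lists agree; the partition into similarity classes is {M1, M2, M3}.

1 class: {M1, M2, M3}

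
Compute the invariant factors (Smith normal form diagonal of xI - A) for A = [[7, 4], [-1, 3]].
The Jordan structure of A has elementary divisors (x - 5)^2. Arranging the block sizes at each eigenvalue in decreasing order and taking row products gives the invariant factors.

Invariant factors (smallest first, each dividing the next): (x - 5)^2.

Check: the last factor (x - 5)^2 is the minimal polynomial, and the product (x - 5)^2 is the characteristic polynomial.

(x - 5)^2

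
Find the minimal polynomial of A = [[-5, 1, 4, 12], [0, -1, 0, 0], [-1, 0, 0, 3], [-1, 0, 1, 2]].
m_A(x) = (x + 1)^3

The characteristic polynomial factors as (x + 1)^4. The minimal polynomial is ∏(x - λ)^{k_λ} where k_λ is the size of the largest Jordan block at λ.

For λ = -1: rank(A + I) = 2, and the largest Jordan block has size 3 (the smallest k with rank((A + I)^k) = rank((A + I)^(k+1))).

So m_A(x) = (x + 1)^3.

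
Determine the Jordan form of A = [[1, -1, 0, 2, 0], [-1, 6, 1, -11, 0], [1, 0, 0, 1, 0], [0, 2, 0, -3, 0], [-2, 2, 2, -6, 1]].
The characteristic polynomial is det(xI - A) = (x - 1)^5, so the eigenvalues are 1 (algebraic multiplicity 5).

For λ = 1: rank(A - I) = 2, rank((A - I)^2) = 1, rank((A - I)^3) = 0. The eigenspace has dimension 5 - 2 = 3, so there are 3 Jordan blocks; the rank sequence gives block sizes [3, 1, 1].

Assembling the blocks gives the Jordan form J above.

J = [[1, 1, 0, 0, 0], [0, 1, 1, 0, 0], [0, 0, 1, 0, 0], [0, 0, 0, 1, 0], [0, 0, 0, 0, 1]]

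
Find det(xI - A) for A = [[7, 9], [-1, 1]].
χ_A(x) = (x - 4)^2

xI - A = [[x - 7, -9], [1, x - 1]].

Expanding det(xI - A) along the first row:
det(xI - A) = + (x - 7)·det([[x - 1]]) - (-9)·det([[1]]).

Evaluating gives χ_A(x) = x^2 - 8x + 16 = (x - 4)^2.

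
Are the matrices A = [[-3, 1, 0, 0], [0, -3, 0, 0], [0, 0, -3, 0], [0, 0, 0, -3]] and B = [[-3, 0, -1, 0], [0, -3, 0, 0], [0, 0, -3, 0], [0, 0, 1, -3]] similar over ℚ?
Two matrices over a field are similar if and only if they have the same invariant factors.

Both A and B have characteristic polynomial (x + 3)^4 and minimal polynomial (x + 3)^2. Computing further, both have invariant factors x + 3, x + 3, (x + 3)^2. Hence A and B are similar.

Yes.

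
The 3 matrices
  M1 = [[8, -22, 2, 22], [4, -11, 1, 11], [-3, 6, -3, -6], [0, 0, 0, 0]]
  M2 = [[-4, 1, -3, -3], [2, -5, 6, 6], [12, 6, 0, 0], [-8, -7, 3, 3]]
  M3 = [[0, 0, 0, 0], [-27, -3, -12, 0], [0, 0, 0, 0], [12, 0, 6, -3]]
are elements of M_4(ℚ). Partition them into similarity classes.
2 classes: {M1, M2}, {M3}

Characteristic polynomials: χ_{M1} = x^2(x + 3)^2, χ_{M2} = x^2(x + 3)^2, χ_{M3} = x^2(x + 3)^2.

{M1, M2}: invariant factors x, x(x + 3)^2.

{M3}: invariant factors x(x + 3), x(x + 3).

Matrices are similar if and only if their invariant-factor lists agree; the partition into similarity classes is {M1, M2}, {M3}.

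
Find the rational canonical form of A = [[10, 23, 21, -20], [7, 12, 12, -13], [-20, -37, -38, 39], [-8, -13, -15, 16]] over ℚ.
The invariant factors of A (the non-unit diagonal entries of the Smith normal form of xI - A over ℚ[x]) are (x - 3)(x + 1)(x^2 + 2x - 6), each dividing the next. The characteristic polynomial is their product, (x - 3)(x + 1)(x^2 + 2x - 6).

The rational canonical form is the block-diagonal matrix of companion matrices C(f_i):
R = [[0, 0, 0, -18], [1, 0, 0, -6], [0, 1, 0, 13], [0, 0, 1, 0]].

Note the characteristic polynomial does not split into linear factors over ℚ, so A has no Jordan form over ℚ; the rational canonical form exists over any field.

R = [[0, 0, 0, -18], [1, 0, 0, -6], [0, 1, 0, 13], [0, 0, 1, 0]]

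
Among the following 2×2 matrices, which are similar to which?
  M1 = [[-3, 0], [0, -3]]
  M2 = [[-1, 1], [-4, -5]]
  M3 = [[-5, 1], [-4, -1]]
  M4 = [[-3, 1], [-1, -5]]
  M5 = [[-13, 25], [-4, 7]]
Characteristic polynomials: χ_{M1} = (x + 3)^2, χ_{M2} = (x + 3)^2, χ_{M3} = (x + 3)^2, χ_{M4} = (x + 4)^2, χ_{M5} = (x + 3)^2.

{M1}: invariant factors x + 3, x + 3.

{M2, M3, M5}: invariant factors (x + 3)^2.

{M4}: invariant factors (x + 4)^2.

Matrices are similar if and only if their invariant-factor lists agree; the partition into similarity classes is {M1}, {M2, M3, M5}, {M4}.

3 classes: {M1}, {M2, M3, M5}, {M4}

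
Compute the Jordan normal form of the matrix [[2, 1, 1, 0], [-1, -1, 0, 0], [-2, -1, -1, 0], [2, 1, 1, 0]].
J = [[0, 1, 0, 0], [0, 0, 1, 0], [0, 0, 0, 0], [0, 0, 0, 0]]

The characteristic polynomial is det(xI - A) = x^4, so the eigenvalues are 0 (algebraic multiplicity 4).

For λ = 0: rank(A) = 2, rank(A^2) = 1, rank(A^3) = 0. The eigenspace has dimension 4 - 2 = 2, so there are 2 Jordan blocks; the rank sequence gives block sizes [3, 1].

Assembling the blocks gives the Jordan form J above.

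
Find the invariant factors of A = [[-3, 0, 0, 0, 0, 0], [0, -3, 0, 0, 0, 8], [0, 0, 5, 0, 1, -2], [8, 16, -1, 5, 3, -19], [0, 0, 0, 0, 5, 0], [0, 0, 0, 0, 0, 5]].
The Jordan structure of A has elementary divisors (x + 3), (x + 3), (x - 5)^3, (x - 5). Arranging the block sizes at each eigenvalue in decreasing order and taking row products gives the invariant factors.

Invariant factors (smallest first, each dividing the next): (x - 5)(x + 3), (x - 5)^3(x + 3).

Check: the last factor (x - 5)^3(x + 3) is the minimal polynomial, and the product (x - 5)^4(x + 3)^2 is the characteristic polynomial.

(x - 5)(x + 3), (x - 5)^3(x + 3)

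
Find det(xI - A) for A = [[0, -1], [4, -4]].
xI - A = [[x, 1], [-4, x + 4]].

Expanding det(xI - A) along the first row:
det(xI - A) = + (x)·det([[x + 4]]) - (1)·det([[-4]]).

Evaluating gives χ_A(x) = x^2 + 4x + 4 = (x + 2)^2.

χ_A(x) = (x + 2)^2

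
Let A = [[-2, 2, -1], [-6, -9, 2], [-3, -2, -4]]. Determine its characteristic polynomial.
χ_A(x) = (x + 5)^3

xI - A = [[x + 2, -2, 1], [6, x + 9, -2], [3, 2, x + 4]].

Expanding det(xI - A) along the first row:
det(xI - A) = + (x + 2)·det([[x + 9, -2], [2, x + 4]]) - (-2)·det([[6, -2], [3, x + 4]]) + (1)·det([[6, x + 9], [3, 2]]).

Evaluating gives χ_A(x) = x^3 + 15x^2 + 75x + 125 = (x + 5)^3.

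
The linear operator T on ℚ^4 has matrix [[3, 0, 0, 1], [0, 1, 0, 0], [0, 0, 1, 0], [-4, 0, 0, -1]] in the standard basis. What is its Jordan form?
The characteristic polynomial is det(xI - A) = (x - 1)^4, so the eigenvalues are 1 (algebraic multiplicity 4).

For λ = 1: rank(A - I) = 1, rank((A - I)^2) = 0. The eigenspace has dimension 4 - 1 = 3, so there are 3 Jordan blocks; the rank sequence gives block sizes [2, 1, 1].

Assembling the blocks gives the Jordan form J above.

J = [[1, 1, 0, 0], [0, 1, 0, 0], [0, 0, 1, 0], [0, 0, 0, 1]]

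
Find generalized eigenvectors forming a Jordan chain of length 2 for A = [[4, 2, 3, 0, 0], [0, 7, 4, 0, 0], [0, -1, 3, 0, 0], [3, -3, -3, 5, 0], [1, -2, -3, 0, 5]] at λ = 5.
v_1 = [[0, -1, 1, -2, -2]]^T, v_2 = [[1, 2, -1, 0, -1]]^T

We seek v_1 ∈ ker((A - 5I)^2) \ ker(A - 5I), then set v_{i+1} = (A - 5I) v_i.

One such chain is v_1 = [[0, -1, 1, -2, -2]]^T, v_2 = [[1, 2, -1, 0, -1]]^T. Check: (A - 5I) v_2 = [[0, 0, 0, 0, 0]]^T = 0.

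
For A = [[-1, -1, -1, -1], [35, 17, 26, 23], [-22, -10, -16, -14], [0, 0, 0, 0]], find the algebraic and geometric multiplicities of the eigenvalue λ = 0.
The characteristic polynomial is x^4, so the factor x appears with exponent 4: the algebraic multiplicity is 4.

rank(A) = 2, so the eigenspace has dimension 4 - 2 = 2: the geometric multiplicity is 2.

Since 2 < 4, A is not diagonalizable.

algebraic multiplicity 4, geometric multiplicity 2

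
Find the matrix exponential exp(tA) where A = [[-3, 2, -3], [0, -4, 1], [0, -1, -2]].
A has Jordan form J = [[-3, 1, 0], [0, -3, 1], [0, 0, -3]] with A = PJP^{-1}, so e^{tA} = P e^{tJ} P^{-1}.

For a Jordan block J_k(λ), e^{tJ_k(λ)} = e^{λt} · (I + tN + t^2 N^2/2! + ... + t^{k-1} N^{k-1}/(k-1)!) where N is the nilpotent superdiagonal part.

Assembling the blocks and conjugating back gives the entries of e^{tA} as shown above.

e^{tA} = [[e^{-3*t}, t*(t + 4)*e^{-3*t}/2, t*(-t - 6)*e^{-3*t}/2], [0, (1 - t)*e^{-3*t}, t*e^{-3*t}], [0, -t*e^{-3*t}, (t + 1)*e^{-3*t}]]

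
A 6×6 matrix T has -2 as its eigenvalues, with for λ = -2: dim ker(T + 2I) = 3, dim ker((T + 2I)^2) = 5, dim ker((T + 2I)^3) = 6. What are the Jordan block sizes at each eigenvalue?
Jordan blocks: (-2, 3), (-2, 2), (-2, 1)

λ = -2: successive nullity increments [3, 2, 1] count blocks of size ≥ k; block sizes are [3, 2, 1].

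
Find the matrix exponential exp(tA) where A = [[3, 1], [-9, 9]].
A has Jordan form J = [[6, 1], [0, 6]] with A = PJP^{-1}, so e^{tA} = P e^{tJ} P^{-1}.

For a Jordan block J_k(λ), e^{tJ_k(λ)} = e^{λt} · (I + tN + t^2 N^2/2! + ... + t^{k-1} N^{k-1}/(k-1)!) where N is the nilpotent superdiagonal part.

Assembling the blocks and conjugating back gives the entries of e^{tA} as shown above.

e^{tA} = [[(1 - 3*t)*e^{6*t}, t*e^{6*t}], [-9*t*e^{6*t}, (3*t + 1)*e^{6*t}]]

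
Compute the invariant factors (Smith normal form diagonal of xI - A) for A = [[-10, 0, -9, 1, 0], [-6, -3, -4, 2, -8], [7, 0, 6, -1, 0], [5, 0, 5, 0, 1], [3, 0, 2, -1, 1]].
x + 3, x^3(x + 3)

The Jordan structure of A has elementary divisors (x + 3), (x + 3), x^3. Arranging the block sizes at each eigenvalue in decreasing order and taking row products gives the invariant factors.

Invariant factors (smallest first, each dividing the next): x + 3, x^3(x + 3).

Check: the last factor x^3(x + 3) is the minimal polynomial, and the product x^3(x + 3)^2 is the characteristic polynomial.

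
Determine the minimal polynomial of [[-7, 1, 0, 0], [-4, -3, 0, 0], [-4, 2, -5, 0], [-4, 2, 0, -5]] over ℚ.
m_A(x) = (x + 5)^2

The characteristic polynomial factors as (x + 5)^4. The minimal polynomial is ∏(x - λ)^{k_λ} where k_λ is the size of the largest Jordan block at λ.

For λ = -5: rank(A + 5I) = 1, and the largest Jordan block has size 2 (the smallest k with rank((A + 5I)^k) = rank((A + 5I)^(k+1))).

So m_A(x) = (x + 5)^2.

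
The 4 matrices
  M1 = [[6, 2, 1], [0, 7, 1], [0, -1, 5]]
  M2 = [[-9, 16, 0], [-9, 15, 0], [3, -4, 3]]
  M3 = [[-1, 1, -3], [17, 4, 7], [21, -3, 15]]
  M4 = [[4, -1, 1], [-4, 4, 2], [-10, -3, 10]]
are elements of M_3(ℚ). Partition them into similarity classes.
2 classes: {M1, M3, M4}, {M2}

Characteristic polynomials: χ_{M1} = (x - 6)^3, χ_{M2} = (x - 3)^3, χ_{M3} = (x - 6)^3, χ_{M4} = (x - 6)^3.

{M1, M3, M4}: invariant factors (x - 6)^3.

{M2}: invariant factors x - 3, (x - 3)^2.

Matrices are similar if and only if their invariant-factor lists agree; the partition into similarity classes is {M1, M3, M4}, {M2}.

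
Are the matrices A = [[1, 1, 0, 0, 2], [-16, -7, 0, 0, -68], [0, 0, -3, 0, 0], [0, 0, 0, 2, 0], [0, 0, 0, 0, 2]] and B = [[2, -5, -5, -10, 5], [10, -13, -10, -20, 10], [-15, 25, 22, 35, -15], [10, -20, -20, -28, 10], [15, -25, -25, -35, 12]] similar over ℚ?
No.

Both have characteristic polynomial (x - 2)^2(x + 3)^3, but the minimal polynomial of A is (x - 2)(x + 3)^2 while the minimal polynomial of B is (x - 2)(x + 3). The minimal polynomial is a similarity invariant, so A and B are not similar.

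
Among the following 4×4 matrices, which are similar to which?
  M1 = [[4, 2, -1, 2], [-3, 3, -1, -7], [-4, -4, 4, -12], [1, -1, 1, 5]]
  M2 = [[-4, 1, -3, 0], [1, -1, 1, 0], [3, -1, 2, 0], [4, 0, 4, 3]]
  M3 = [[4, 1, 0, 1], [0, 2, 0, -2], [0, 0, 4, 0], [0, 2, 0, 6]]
3 classes: {M1}, {M2}, {M3}

Characteristic polynomials: χ_{M1} = (x - 4)^4, χ_{M2} = (x - 3)(x + 1)^3, χ_{M3} = (x - 4)^4.

{M1}: invariant factors x - 4, (x - 4)^3.

{M2}: invariant factors (x - 3)(x + 1)^3.

{M3}: invariant factors x - 4, x - 4, (x - 4)^2.

Matrices are similar if and only if their invariant-factor lists agree; the partition into similarity classes is {M1}, {M2}, {M3}.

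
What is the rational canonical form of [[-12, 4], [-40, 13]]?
The invariant factors of A (the non-unit diagonal entries of the Smith normal form of xI - A over ℚ[x]) are x^2 - x + 4, each dividing the next. The characteristic polynomial is their product, x^2 - x + 4.

The rational canonical form is the block-diagonal matrix of companion matrices C(f_i):
R = [[0, -4], [1, 1]].

Note the characteristic polynomial does not split into linear factors over ℚ, so A has no Jordan form over ℚ; the rational canonical form exists over any field.

R = [[0, -4], [1, 1]]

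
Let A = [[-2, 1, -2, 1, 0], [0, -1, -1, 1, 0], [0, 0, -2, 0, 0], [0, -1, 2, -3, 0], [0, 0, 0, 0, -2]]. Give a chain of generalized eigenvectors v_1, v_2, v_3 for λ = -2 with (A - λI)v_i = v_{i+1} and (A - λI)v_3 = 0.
v_1 = [[2, 4, 1, -2, 0]]^T, v_2 = [[0, 1, 0, 0, 0]]^T, v_3 = [[1, 1, 0, -1, 0]]^T

We seek v_1 ∈ ker((A + 2I)^3) \ ker((A + 2I)^2), then set v_{i+1} = (A + 2I) v_i.

One such chain is v_1 = [[2, 4, 1, -2, 0]]^T, v_2 = [[0, 1, 0, 0, 0]]^T, v_3 = [[1, 1, 0, -1, 0]]^T. Check: (A + 2I) v_3 = [[0, 0, 0, 0, 0]]^T = 0.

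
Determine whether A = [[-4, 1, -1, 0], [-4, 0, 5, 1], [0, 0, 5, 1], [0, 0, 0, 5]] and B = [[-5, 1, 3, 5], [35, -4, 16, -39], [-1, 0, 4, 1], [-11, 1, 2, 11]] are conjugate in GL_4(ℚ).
Two matrices over a field are similar if and only if they have the same invariant factors.

Both A and B have characteristic polynomial (x - 5)^2(x + 2)^2 and minimal polynomial (x - 5)^2(x + 2)^2. Computing further, both have invariant factors (x - 5)^2(x + 2)^2. Hence A and B are similar.

Yes.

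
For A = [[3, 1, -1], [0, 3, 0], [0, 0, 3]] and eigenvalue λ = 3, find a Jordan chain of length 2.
We seek v_1 ∈ ker((A - 3I)^2) \ ker(A - 3I), then set v_{i+1} = (A - 3I) v_i.

One such chain is v_1 = [[3, 0, -1]]^T, v_2 = [[1, 0, 0]]^T. Check: (A - 3I) v_2 = [[0, 0, 0]]^T = 0.

v_1 = [[3, 0, -1]]^T, v_2 = [[1, 0, 0]]^T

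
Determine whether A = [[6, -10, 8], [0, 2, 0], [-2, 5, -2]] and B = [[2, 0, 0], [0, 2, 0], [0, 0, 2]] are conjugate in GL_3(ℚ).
No.

Both have characteristic polynomial (x - 2)^3, but the minimal polynomial of A is (x - 2)^2 while the minimal polynomial of B is x - 2. The minimal polynomial is a similarity invariant, so A and B are not similar.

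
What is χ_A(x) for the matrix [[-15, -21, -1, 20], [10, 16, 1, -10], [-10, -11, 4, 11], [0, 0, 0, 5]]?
χ_A(x) = (x - 5)^3(x + 5)

xI - A = [[x + 15, 21, 1, -20], [-10, x - 16, -1, 10], [10, 11, x - 4, -11], [0, 0, 0, x - 5]].

Expanding det(xI - A) along the first row:
det(xI - A) = + (x + 15)·det([[x - 16, -1, 10], [11, x - 4, -11], [0, 0, x - 5]]) - (21)·det([[-10, -1, 10], [10, x - 4, -11], [0, 0, x - 5]]) + (1)·det([[-10, x - 16, 10], [10, 11, -11], [0, 0, x - 5]]) - (-20)·det([[-10, x - 16, -1], [10, 11, x - 4], [0, 0, 0]]).

Evaluating gives χ_A(x) = x^4 - 10x^3 + 250x - 625 = (x - 5)^3(x + 5).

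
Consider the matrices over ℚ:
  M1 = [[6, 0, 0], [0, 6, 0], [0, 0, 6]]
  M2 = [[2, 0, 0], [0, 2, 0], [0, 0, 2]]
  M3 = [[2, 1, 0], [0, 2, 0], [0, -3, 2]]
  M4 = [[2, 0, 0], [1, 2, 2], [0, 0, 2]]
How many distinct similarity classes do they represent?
3 classes: {M1}, {M2}, {M3, M4}

Characteristic polynomials: χ_{M1} = (x - 6)^3, χ_{M2} = (x - 2)^3, χ_{M3} = (x - 2)^3, χ_{M4} = (x - 2)^3.

{M1}: invariant factors x - 6, x - 6, x - 6.

{M2}: invariant factors x - 2, x - 2, x - 2.

{M3, M4}: invariant factors x - 2, (x - 2)^2.

Matrices are similar if and only if their invariant-factor lists agree; the partition into similarity classes is {M1}, {M2}, {M3, M4}.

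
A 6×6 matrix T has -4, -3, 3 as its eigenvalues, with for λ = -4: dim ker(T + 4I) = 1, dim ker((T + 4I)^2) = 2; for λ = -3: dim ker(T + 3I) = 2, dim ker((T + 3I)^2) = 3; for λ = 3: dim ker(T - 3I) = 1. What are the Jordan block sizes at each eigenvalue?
λ = -4: successive nullity increments [1, 1] count blocks of size ≥ k; block sizes are [2].
λ = -3: successive nullity increments [2, 1] count blocks of size ≥ k; block sizes are [2, 1].
λ = 3: successive nullity increments [1] count blocks of size ≥ k; block sizes are [1].

Jordan blocks: (-4, 2), (-3, 2), (-3, 1), (3, 1)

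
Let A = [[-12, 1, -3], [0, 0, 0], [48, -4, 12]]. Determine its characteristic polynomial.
xI - A = [[x + 12, -1, 3], [0, x, 0], [-48, 4, x - 12]].

Expanding det(xI - A) along the first row:
det(xI - A) = + (x + 12)·det([[x, 0], [4, x - 12]]) - (-1)·det([[0, 0], [-48, x - 12]]) + (3)·det([[0, x], [-48, 4]]).

Evaluating gives χ_A(x) = x^3.

χ_A(x) = x^3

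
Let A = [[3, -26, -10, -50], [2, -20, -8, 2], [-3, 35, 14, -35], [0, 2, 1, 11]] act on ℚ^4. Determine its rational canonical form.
R = [[0, 0, 0, -150], [1, 0, 0, -35], [0, 1, 0, -2], [0, 0, 1, 8]]

The invariant factors of A (the non-unit diagonal entries of the Smith normal form of xI - A over ℚ[x]) are (x - 6)(x - 5)(x^2 + 3x + 5), each dividing the next. The characteristic polynomial is their product, (x - 6)(x - 5)(x^2 + 3x + 5).

The rational canonical form is the block-diagonal matrix of companion matrices C(f_i):
R = [[0, 0, 0, -150], [1, 0, 0, -35], [0, 1, 0, -2], [0, 0, 1, 8]].

Note the characteristic polynomial does not split into linear factors over ℚ, so A has no Jordan form over ℚ; the rational canonical form exists over any field.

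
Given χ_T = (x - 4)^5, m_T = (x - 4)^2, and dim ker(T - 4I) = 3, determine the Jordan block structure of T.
λ = 4: algebraic multiplicity 5 (exponent in χ_T), largest block size 2 (exponent in m_T), 3 blocks (geometric multiplicity). These force block sizes [2, 2, 1].

Jordan blocks: (4, 2), (4, 2), (4, 1)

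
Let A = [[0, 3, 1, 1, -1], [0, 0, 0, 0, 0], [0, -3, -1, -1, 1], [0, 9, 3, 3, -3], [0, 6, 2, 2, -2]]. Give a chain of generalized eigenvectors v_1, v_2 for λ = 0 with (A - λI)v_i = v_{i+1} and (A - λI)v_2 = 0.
We seek v_1 ∈ ker(A^2) \ ker(A), then set v_{i+1} = A v_i.

One such chain is v_1 = [[-1, 1, 1, -2, 1]]^T, v_2 = [[1, 0, -1, 3, 2]]^T. Check: A v_2 = [[0, 0, 0, 0, 0]]^T = 0.

v_1 = [[-1, 1, 1, -2, 1]]^T, v_2 = [[1, 0, -1, 3, 2]]^T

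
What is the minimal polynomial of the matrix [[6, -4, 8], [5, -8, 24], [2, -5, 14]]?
m_A(x) = (x - 4)^3

The characteristic polynomial factors as (x - 4)^3. The minimal polynomial is ∏(x - λ)^{k_λ} where k_λ is the size of the largest Jordan block at λ.

For λ = 4: rank(A - 4I) = 2, and the largest Jordan block has size 3 (the smallest k with rank((A - 4I)^k) = rank((A - 4I)^(k+1))).

So m_A(x) = (x - 4)^3.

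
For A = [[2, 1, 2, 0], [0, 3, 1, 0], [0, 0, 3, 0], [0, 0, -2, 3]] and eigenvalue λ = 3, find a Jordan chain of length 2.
We seek v_1 ∈ ker((A - 3I)^2) \ ker(A - 3I), then set v_{i+1} = (A - 3I) v_i.

One such chain is v_1 = [[-1, -2, 1, 4]]^T, v_2 = [[1, 1, 0, -2]]^T. Check: (A - 3I) v_2 = [[0, 0, 0, 0]]^T = 0.

v_1 = [[-1, -2, 1, 4]]^T, v_2 = [[1, 1, 0, -2]]^T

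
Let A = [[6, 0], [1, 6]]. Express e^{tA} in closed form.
A has Jordan form J = [[6, 1], [0, 6]] with A = PJP^{-1}, so e^{tA} = P e^{tJ} P^{-1}.

For a Jordan block J_k(λ), e^{tJ_k(λ)} = e^{λt} · (I + tN + t^2 N^2/2! + ... + t^{k-1} N^{k-1}/(k-1)!) where N is the nilpotent superdiagonal part.

Assembling the blocks and conjugating back gives the entries of e^{tA} as shown above.

e^{tA} = [[e^{6*t}, 0], [t*e^{6*t}, e^{6*t}]]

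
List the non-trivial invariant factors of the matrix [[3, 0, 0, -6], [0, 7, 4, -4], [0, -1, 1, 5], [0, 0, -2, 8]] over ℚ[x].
(x - 6)(x - 5)^2(x - 3)

The Jordan structure of A has elementary divisors (x - 3), (x - 5)^2, (x - 6). Arranging the block sizes at each eigenvalue in decreasing order and taking row products gives the invariant factors.

Invariant factors (smallest first, each dividing the next): (x - 6)(x - 5)^2(x - 3).

Check: the last factor (x - 6)(x - 5)^2(x - 3) is the minimal polynomial, and the product (x - 6)(x - 5)^2(x - 3) is the characteristic polynomial.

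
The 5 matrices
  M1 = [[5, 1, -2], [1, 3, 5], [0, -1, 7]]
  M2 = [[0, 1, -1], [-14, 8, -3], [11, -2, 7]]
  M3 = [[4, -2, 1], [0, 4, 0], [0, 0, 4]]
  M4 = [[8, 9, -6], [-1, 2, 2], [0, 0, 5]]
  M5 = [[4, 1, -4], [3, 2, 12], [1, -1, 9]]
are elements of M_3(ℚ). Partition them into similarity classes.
3 classes: {M1, M2}, {M3}, {M4, M5}

Characteristic polynomials: χ_{M1} = (x - 5)^3, χ_{M2} = (x - 5)^3, χ_{M3} = (x - 4)^3, χ_{M4} = (x - 5)^3, χ_{M5} = (x - 5)^3.

{M1, M2}: invariant factors (x - 5)^3.

{M3}: invariant factors x - 4, (x - 4)^2.

{M4, M5}: invariant factors x - 5, (x - 5)^2.

Matrices are similar if and only if their invariant-factor lists agree; the partition into similarity classes is {M1, M2}, {M3}, {M4, M5}.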